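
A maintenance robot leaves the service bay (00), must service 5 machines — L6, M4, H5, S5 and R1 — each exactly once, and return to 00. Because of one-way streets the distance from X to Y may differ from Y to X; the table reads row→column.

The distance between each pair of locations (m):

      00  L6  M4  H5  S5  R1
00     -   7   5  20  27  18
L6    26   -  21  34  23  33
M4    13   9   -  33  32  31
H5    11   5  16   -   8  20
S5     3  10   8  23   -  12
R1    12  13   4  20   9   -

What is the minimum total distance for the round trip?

00→L6→M4→H5→S5→R1→00: 7+21+33+8+12+12 = 93
00→L6→M4→H5→R1→S5→00: 7+21+33+20+9+3 = 93
00→L6→M4→S5→H5→R1→00: 7+21+32+23+20+12 = 115
00→L6→M4→S5→R1→H5→00: 7+21+32+12+20+11 = 103
00→L6→M4→R1→H5→S5→00: 7+21+31+20+8+3 = 90
00→L6→M4→R1→S5→H5→00: 7+21+31+9+23+11 = 102
00→L6→H5→M4→S5→R1→00: 7+34+16+32+12+12 = 113
00→L6→H5→M4→R1→S5→00: 7+34+16+31+9+3 = 100
00→L6→H5→S5→M4→R1→00: 7+34+8+8+31+12 = 100
00→L6→H5→S5→R1→M4→00: 7+34+8+12+4+13 = 78
00→L6→H5→R1→M4→S5→00: 7+34+20+4+32+3 = 100
00→L6→H5→R1→S5→M4→00: 7+34+20+9+8+13 = 91
00→L6→S5→M4→H5→R1→00: 7+23+8+33+20+12 = 103
00→L6→S5→M4→R1→H5→00: 7+23+8+31+20+11 = 100
… (106 more)
00→R1→M4→L6→H5→S5→00: 18+4+9+34+8+3 = 76  ← best
The minimum is 76.
One optimal route: 00 → R1 → M4 → L6 → H5 → S5 → 00.

Minimum total distance: 76 m.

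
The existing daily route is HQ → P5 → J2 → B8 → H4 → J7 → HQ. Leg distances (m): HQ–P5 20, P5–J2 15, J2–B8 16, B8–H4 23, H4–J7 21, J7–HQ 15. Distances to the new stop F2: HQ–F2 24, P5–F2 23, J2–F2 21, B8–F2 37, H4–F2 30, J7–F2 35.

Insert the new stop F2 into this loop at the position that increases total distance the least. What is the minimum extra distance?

Insertion cost between consecutive stops i–j is d(i,F2) + d(F2,j) − d(i,j):
  between HQ and P5: 24 + 23 − 20 = 27
  between P5 and J2: 23 + 21 − 15 = 29
  between J2 and B8: 21 + 37 − 16 = 42
  between B8 and H4: 37 + 30 − 23 = 44
  between H4 and J7: 30 + 35 − 21 = 44
  between J7 and HQ: 35 + 24 − 15 = 44
Cheapest insertion is between HQ and P5, adding 27.
New total = 110 + 27 = 137.

+27 m — insert F2 between HQ and P5.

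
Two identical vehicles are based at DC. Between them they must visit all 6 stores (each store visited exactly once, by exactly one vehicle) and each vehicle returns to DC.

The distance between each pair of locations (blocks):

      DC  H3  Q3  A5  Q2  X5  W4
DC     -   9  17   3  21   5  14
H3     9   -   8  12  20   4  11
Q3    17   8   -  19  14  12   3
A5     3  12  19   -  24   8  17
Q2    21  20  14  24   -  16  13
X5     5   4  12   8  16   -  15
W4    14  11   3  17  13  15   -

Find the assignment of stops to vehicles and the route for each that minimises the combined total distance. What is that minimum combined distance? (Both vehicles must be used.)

Minimum combined distance: 60 blocks.

Check every non-empty split of the stops between the two vehicles; for each half take its own optimal tour:
  {H3} + {Q3, A5, Q2, X5, W4}: 18 + 58 = 76
  {Q3} + {H3, A5, Q2, X5, W4}: 34 + 60 = 94
  {H3, Q3} + {A5, Q2, X5, W4}: 34 + 54 = 88
  {A5} + {H3, Q3, Q2, X5, W4}: 6 + 54 = 60
  {H3, A5} + {Q3, Q2, X5, W4}: 24 + 52 = 76
  {Q3, A5} + {H3, Q2, X5, W4}: 39 + 54 = 93
  … (31 splits in total)
Best: vehicle 1 DC → A5 → DC = 6; vehicle 2 DC → H3 → Q3 → W4 → Q2 → X5 → DC = 54; combined 60.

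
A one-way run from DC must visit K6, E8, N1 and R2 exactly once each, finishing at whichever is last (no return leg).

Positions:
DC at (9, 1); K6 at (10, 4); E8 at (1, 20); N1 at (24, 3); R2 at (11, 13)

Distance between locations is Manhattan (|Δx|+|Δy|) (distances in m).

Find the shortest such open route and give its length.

59 m — the minimum one-way total.

There are 4! = 24 possible orderings.
DC→K6→E8→N1→R2: 4+25+40+23 = 92
DC→K6→E8→R2→N1: 4+25+17+23 = 69
DC→K6→N1→E8→R2: 4+15+40+17 = 76
DC→K6→N1→R2→E8: 4+15+23+17 = 59
DC→K6→R2→E8→N1: 4+10+17+40 = 71
DC→K6→R2→N1→E8: 4+10+23+40 = 77
DC→E8→K6→N1→R2: 27+25+15+23 = 90
DC→E8→K6→R2→N1: 27+25+10+23 = 85
DC→E8→N1→K6→R2: 27+40+15+10 = 92
DC→E8→N1→R2→K6: 27+40+23+10 = 100
DC→E8→R2→K6→N1: 27+17+10+15 = 69
DC→E8→R2→N1→K6: 27+17+23+15 = 82
DC→N1→K6→E8→R2: 17+15+25+17 = 74
DC→N1→K6→R2→E8: 17+15+10+17 = 59
… (10 more)
The minimum is 59.
One shortest path: DC → K6 → N1 → R2 → E8.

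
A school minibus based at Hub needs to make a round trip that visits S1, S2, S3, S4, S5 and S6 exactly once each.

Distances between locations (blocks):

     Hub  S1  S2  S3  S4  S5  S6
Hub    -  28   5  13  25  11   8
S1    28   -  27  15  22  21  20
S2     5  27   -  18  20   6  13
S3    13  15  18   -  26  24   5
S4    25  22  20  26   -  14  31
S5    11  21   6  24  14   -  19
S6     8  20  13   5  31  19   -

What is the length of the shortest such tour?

Minimum total distance: 75 blocks.

There are 360 distinct closed tours to check (reversals are equivalent).
Hub → S1 → S2 → S3 → S4 → S5 → S6 → Hub: 28+27+18+26+14+19+8 = 140
Hub → S1 → S2 → S3 → S4 → S6 → S5 → Hub: 28+27+18+26+31+19+11 = 160
Hub → S1 → S2 → S3 → S5 → S4 → S6 → Hub: 28+27+18+24+14+31+8 = 150
Hub → S1 → S2 → S3 → S5 → S6 → S4 → Hub: 28+27+18+24+19+31+25 = 172
Hub → S1 → S2 → S3 → S6 → S4 → S5 → Hub: 28+27+18+5+31+14+11 = 134
Hub → S1 → S2 → S3 → S6 → S5 → S4 → Hub: 28+27+18+5+19+14+25 = 136
Hub → S1 → S2 → S4 → S3 → S5 → S6 → Hub: 28+27+20+26+24+19+8 = 152
Hub → S1 → S2 → S4 → S3 → S6 → S5 → Hub: 28+27+20+26+5+19+11 = 136
… (352 more)
Hub → S2 → S5 → S4 → S1 → S3 → S6 → Hub: 5+6+14+22+15+5+8 = 75  ← best
The minimum is 75.
One optimal route: Hub → S2 → S5 → S4 → S1 → S3 → S6 → Hub (or its reverse).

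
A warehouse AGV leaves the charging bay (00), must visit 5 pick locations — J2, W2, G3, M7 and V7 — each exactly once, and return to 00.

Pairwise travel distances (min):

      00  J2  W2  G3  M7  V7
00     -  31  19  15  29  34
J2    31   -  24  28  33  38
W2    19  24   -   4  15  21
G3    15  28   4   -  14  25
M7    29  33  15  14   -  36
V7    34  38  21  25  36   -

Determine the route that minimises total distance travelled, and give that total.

Minimum total distance: 134 min.

With 5 stops there are 5!/2 = 60 distinct round trips (a route and its reverse cost the same).
00 → J2 → W2 → G3 → M7 → V7 → 00: 31+24+4+14+36+34 = 143
00 → J2 → W2 → G3 → V7 → M7 → 00: 31+24+4+25+36+29 = 149
00 → J2 → W2 → M7 → G3 → V7 → 00: 31+24+15+14+25+34 = 143
00 → J2 → W2 → M7 → V7 → G3 → 00: 31+24+15+36+25+15 = 146
00 → J2 → W2 → V7 → G3 → M7 → 00: 31+24+21+25+14+29 = 144
00 → J2 → W2 → V7 → M7 → G3 → 00: 31+24+21+36+14+15 = 141
00 → J2 → G3 → W2 → M7 → V7 → 00: 31+28+4+15+36+34 = 148
00 → J2 → G3 → W2 → V7 → M7 → 00: 31+28+4+21+36+29 = 149
00 → J2 → G3 → M7 → W2 → V7 → 00: 31+28+14+15+21+34 = 143
00 → J2 → G3 → M7 → V7 → W2 → 00: 31+28+14+36+21+19 = 149
00 → J2 → G3 → V7 → W2 → M7 → 00: 31+28+25+21+15+29 = 149
00 → J2 → G3 → V7 → M7 → W2 → 00: 31+28+25+36+15+19 = 154
00 → J2 → M7 → W2 → G3 → V7 → 00: 31+33+15+4+25+34 = 142
00 → J2 → M7 → W2 → V7 → G3 → 00: 31+33+15+21+25+15 = 140
… (46 more)
00 → J2 → V7 → W2 → M7 → G3 → 00: 31+38+21+15+14+15 = 134  ← best
The minimum is 134.
One optimal route: 00 → J2 → V7 → W2 → M7 → G3 → 00 (or its reverse).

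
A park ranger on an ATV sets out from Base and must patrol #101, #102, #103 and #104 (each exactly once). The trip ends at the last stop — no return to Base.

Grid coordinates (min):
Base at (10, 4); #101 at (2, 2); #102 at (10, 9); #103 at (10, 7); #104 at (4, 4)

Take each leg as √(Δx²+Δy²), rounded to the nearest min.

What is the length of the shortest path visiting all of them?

Shortest open route: 16 min.

There are 4! = 24 possible orderings.
Base - #101 - #102 - #103 - #104: 8+11+2+7 = 28
Base - #101 - #102 - #104 - #103: 8+11+8+7 = 34
Base - #101 - #103 - #102 - #104: 8+9+2+8 = 27
Base - #101 - #103 - #104 - #102: 8+9+7+8 = 32
Base - #101 - #104 - #102 - #103: 8+3+8+2 = 21
Base - #101 - #104 - #103 - #102: 8+3+7+2 = 20
Base - #102 - #101 - #103 - #104: 5+11+9+7 = 32
Base - #102 - #101 - #104 - #103: 5+11+3+7 = 26
Base - #102 - #103 - #101 - #104: 5+2+9+3 = 19
Base - #102 - #103 - #104 - #101: 5+2+7+3 = 17
Base - #102 - #104 - #101 - #103: 5+8+3+9 = 25
Base - #102 - #104 - #103 - #101: 5+8+7+9 = 29
Base - #103 - #101 - #102 - #104: 3+9+11+8 = 31
Base - #103 - #101 - #104 - #102: 3+9+3+8 = 23
… (10 more)
Base - #103 - #102 - #104 - #101: 3+2+8+3 = 16  ← best
The minimum is 16.
One shortest path: Base → #103 → #102 → #104 → #101.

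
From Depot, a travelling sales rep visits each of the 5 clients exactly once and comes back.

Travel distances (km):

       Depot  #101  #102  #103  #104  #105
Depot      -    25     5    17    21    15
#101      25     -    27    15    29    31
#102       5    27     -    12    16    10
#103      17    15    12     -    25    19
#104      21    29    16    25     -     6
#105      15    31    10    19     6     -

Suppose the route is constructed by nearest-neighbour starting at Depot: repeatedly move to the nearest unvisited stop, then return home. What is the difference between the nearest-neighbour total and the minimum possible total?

Depot: #102=5, #105=15, #103=17, #104=21, #101=25 ⇒ #102
#102: #105=10, #103=12, #104=16, #101=27 ⇒ #105
#105: #104=6, #103=19, #101=31 ⇒ #104
#104: #103=25, #101=29 ⇒ #103
#103: #101=15 ⇒ #101
NN route Depot → #102 → #105 → #104 → #103 → #101 → Depot costs 86.
Optimal: Depot → #102 → #103 → #101 → #104 → #105 → Depot costs 82 (by enumerating all 60 distinct tours).
Excess = 86 − 82 = 4.

Excess over optimum: 4 km.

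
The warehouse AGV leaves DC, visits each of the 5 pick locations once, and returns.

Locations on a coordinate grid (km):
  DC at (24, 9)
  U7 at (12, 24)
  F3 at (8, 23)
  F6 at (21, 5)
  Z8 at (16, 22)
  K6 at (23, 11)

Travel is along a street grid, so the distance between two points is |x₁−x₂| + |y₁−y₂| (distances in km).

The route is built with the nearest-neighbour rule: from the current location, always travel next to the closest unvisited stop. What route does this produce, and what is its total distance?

Total distance 74 km via the nearest-neighbour route DC → K6 → F6 → Z8 → U7 → F3 → DC.

At DC the remaining stops are K6 3, F6 7, Z8 21, U7 27, F3 30; go to K6.
At K6 the remaining stops are F6 8, Z8 18, U7 24, F3 27; go to F6.
At F6 the remaining stops are Z8 22, U7 28, F3 31; go to Z8.
At Z8 the remaining stops are U7 6, F3 9; go to U7.
At U7 the remaining stops are F3 5; go to F3.
Return F3→DC: 30.
Total = 3 + 8 + 22 + 6 + 5 + 30 = 74.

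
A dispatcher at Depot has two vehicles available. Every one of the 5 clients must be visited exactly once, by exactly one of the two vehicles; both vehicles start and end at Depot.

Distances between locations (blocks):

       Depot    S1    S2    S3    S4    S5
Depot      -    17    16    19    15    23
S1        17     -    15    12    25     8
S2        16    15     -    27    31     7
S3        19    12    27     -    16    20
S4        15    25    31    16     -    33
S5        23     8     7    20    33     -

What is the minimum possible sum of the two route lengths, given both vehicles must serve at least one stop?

Minimum combined distance: 92 blocks.

Try each way of splitting the stops between the two vehicles (each non-empty) and, for each split, find the best tour for each vehicle:
  {S1} + {S2, S3, S4, S5}: 34 + 74 = 108
  {S2} + {S1, S3, S4, S5}: 32 + 74 = 106
  {S1, S2} + {S3, S4, S5}: 48 + 74 = 122
  {S3} + {S1, S2, S4, S5}: 38 + 71 = 109
  {S1, S3} + {S2, S4, S5}: 48 + 71 = 119
  {S2, S3} + {S1, S4, S5}: 62 + 71 = 133
  … (15 splits in total)
  {S4} + {S1, S2, S3, S5}: 30 + 62 = 92  ← best
Best: vehicle 1 Depot → S4 → Depot = 30; vehicle 2 Depot → S2 → S5 → S1 → S3 → Depot = 62; combined 92.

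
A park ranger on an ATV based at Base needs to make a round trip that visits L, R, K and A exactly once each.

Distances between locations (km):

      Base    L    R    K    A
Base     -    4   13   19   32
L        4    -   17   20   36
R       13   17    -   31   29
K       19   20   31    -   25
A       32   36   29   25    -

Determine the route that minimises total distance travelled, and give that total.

With 4 stops there are 4!/2 = 12 distinct round trips (a route and its reverse cost the same).
Base - L - R - K - A - Base: 4+17+31+25+32 = 109
Base - L - R - A - K - Base: 4+17+29+25+19 = 94
Base - L - K - R - A - Base: 4+20+31+29+32 = 116
Base - L - K - A - R - Base: 4+20+25+29+13 = 91
Base - L - A - R - K - Base: 4+36+29+31+19 = 119
Base - L - A - K - R - Base: 4+36+25+31+13 = 109
Base - R - L - K - A - Base: 13+17+20+25+32 = 107
Base - R - L - A - K - Base: 13+17+36+25+19 = 110
Base - R - K - L - A - Base: 13+31+20+36+32 = 132
Base - R - A - L - K - Base: 13+29+36+20+19 = 117
Base - K - L - R - A - Base: 19+20+17+29+32 = 117
Base - K - R - L - A - Base: 19+31+17+36+32 = 135
The minimum is 91.
One optimal route: Base → L → K → A → R → Base (or its reverse).

Minimum total distance: 91 km.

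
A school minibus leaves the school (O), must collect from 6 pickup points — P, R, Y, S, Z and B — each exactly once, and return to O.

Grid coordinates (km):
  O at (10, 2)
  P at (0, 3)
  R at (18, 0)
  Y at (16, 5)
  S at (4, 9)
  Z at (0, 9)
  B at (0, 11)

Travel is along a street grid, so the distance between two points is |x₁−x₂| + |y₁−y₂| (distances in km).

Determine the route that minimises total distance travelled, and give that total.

With 6 stops there are 6!/2 = 360 distinct round trips (a route and its reverse cost the same).
O-P-R-Y-S-Z-B-O: 11+21+7+16+4+2+19 = 80
O-P-R-Y-S-B-Z-O: 11+21+7+16+6+2+17 = 80
O-P-R-Y-Z-S-B-O: 11+21+7+20+4+6+19 = 88
O-P-R-Y-Z-B-S-O: 11+21+7+20+2+6+13 = 80
O-P-R-Y-B-S-Z-O: 11+21+7+22+6+4+17 = 88
O-P-R-Y-B-Z-S-O: 11+21+7+22+2+4+13 = 80
O-P-R-S-Y-Z-B-O: 11+21+23+16+20+2+19 = 112
O-P-R-S-Y-B-Z-O: 11+21+23+16+22+2+17 = 112
… (352 more)
O-P-Z-B-S-Y-R-O: 11+6+2+6+16+7+10 = 58  ← best
The minimum is 58.
One optimal route: O → P → Z → B → S → Y → R → O (or its reverse).

Minimum total distance: 58 km.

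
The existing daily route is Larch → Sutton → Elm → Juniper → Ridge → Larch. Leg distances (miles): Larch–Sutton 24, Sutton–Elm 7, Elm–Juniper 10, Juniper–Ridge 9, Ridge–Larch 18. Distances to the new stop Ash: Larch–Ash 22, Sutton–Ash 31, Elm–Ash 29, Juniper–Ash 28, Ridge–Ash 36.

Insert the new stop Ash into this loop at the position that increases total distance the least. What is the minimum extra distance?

+29 miles — insert Ash between Larch and Sutton.

Insertion cost between consecutive stops i–j is d(i,Ash) + d(Ash,j) − d(i,j):
  between Larch and Sutton: 22 + 31 − 24 = 29
  between Sutton and Elm: 31 + 29 − 7 = 53
  between Elm and Juniper: 29 + 28 − 10 = 47
  between Juniper and Ridge: 28 + 36 − 9 = 55
  between Ridge and Larch: 36 + 22 − 18 = 40
Cheapest insertion is between Larch and Sutton, adding 29.
New total = 68 + 29 = 97.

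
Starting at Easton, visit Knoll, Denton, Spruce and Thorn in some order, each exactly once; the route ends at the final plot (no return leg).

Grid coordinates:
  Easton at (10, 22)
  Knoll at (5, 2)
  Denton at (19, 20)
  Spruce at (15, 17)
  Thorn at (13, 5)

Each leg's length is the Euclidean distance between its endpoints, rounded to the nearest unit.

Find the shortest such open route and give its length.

35 — the minimum one-way total.

There are 4! = 24 possible orderings.
Easton→Knoll→Denton→Spruce→Thorn: 21+23+5+12 = 61
Easton→Knoll→Denton→Thorn→Spruce: 21+23+16+12 = 72
Easton→Knoll→Spruce→Denton→Thorn: 21+18+5+16 = 60
Easton→Knoll→Spruce→Thorn→Denton: 21+18+12+16 = 67
Easton→Knoll→Thorn→Denton→Spruce: 21+9+16+5 = 51
Easton→Knoll→Thorn→Spruce→Denton: 21+9+12+5 = 47
Easton→Denton→Knoll→Spruce→Thorn: 9+23+18+12 = 62
Easton→Denton→Knoll→Thorn→Spruce: 9+23+9+12 = 53
Easton→Denton→Spruce→Knoll→Thorn: 9+5+18+9 = 41
Easton→Denton→Spruce→Thorn→Knoll: 9+5+12+9 = 35
Easton→Denton→Thorn→Knoll→Spruce: 9+16+9+18 = 52
Easton→Denton→Thorn→Spruce→Knoll: 9+16+12+18 = 55
Easton→Spruce→Knoll→Denton→Thorn: 7+18+23+16 = 64
Easton→Spruce→Knoll→Thorn→Denton: 7+18+9+16 = 50
… (10 more)
The minimum is 35.
One shortest path: Easton → Denton → Spruce → Thorn → Knoll.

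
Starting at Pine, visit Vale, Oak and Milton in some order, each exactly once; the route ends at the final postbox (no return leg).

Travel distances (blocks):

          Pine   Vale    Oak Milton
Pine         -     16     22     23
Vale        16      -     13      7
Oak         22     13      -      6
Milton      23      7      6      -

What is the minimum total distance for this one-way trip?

Shortest open route: 29 blocks.

There are 3! = 6 possible orderings.
Pine→Vale→Oak→Milton: 16+13+6 = 35
Pine→Vale→Milton→Oak: 16+7+6 = 29
Pine→Oak→Vale→Milton: 22+13+7 = 42
Pine→Oak→Milton→Vale: 22+6+7 = 35
Pine→Milton→Vale→Oak: 23+7+13 = 43
Pine→Milton→Oak→Vale: 23+6+13 = 42
The minimum is 29.
One shortest path: Pine → Vale → Milton → Oak.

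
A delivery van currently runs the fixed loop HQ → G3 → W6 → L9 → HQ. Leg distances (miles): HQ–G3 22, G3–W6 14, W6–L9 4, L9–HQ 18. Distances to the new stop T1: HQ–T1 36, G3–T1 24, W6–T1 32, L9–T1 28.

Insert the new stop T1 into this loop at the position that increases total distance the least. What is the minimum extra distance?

Adding 38 miles by placing T1 on the HQ–G3 leg.

Insertion cost between consecutive stops i–j is d(i,T1) + d(T1,j) − d(i,j):
  between HQ and G3: 36 + 24 − 22 = 38
  between G3 and W6: 24 + 32 − 14 = 42
  between W6 and L9: 32 + 28 − 4 = 56
  between L9 and HQ: 28 + 36 − 18 = 46
Cheapest insertion is between HQ and G3, adding 38.
New total = 58 + 38 = 96.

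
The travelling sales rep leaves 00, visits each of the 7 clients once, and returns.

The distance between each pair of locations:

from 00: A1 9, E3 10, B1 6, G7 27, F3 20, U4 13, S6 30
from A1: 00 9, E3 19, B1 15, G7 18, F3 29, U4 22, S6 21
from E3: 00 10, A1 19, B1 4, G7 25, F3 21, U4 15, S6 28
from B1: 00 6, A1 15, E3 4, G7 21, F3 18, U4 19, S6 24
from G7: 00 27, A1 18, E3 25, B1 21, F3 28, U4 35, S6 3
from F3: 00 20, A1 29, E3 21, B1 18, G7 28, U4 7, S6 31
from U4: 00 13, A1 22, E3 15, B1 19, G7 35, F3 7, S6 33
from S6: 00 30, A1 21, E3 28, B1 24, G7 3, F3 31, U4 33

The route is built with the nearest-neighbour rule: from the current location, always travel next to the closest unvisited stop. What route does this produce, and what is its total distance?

Total distance 93 via the nearest-neighbour route 00 → B1 → E3 → U4 → F3 → G7 → S6 → A1 → 00.

00 → [B1:6 / A1:9 / E3:10 / U4:13 / F3:20 / G7:27 / S6:30] → B1 (6)
B1 → [E3:4 / A1:15 / F3:18 / U4:19 / G7:21 / S6:24] → E3 (4)
E3 → [U4:15 / A1:19 / F3:21 / G7:25 / S6:28] → U4 (15)
U4 → [F3:7 / A1:22 / S6:33 / G7:35] → F3 (7)
F3 → [G7:28 / A1:29 / S6:31] → G7 (28)
G7 → [S6:3 / A1:18] → S6 (3)
S6 → [A1:21] → A1 (21)
Return A1→00: 9.
Total = 6 + 4 + 15 + 7 + 28 + 3 + 21 + 9 = 93.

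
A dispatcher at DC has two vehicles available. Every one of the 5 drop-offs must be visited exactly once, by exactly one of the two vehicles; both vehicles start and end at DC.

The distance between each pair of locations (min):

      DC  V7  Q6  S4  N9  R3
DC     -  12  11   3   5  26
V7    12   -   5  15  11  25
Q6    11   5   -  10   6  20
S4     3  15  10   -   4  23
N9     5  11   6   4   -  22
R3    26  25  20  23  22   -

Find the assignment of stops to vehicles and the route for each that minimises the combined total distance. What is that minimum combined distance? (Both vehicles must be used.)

Try each way of splitting the stops between the two vehicles (each non-empty) and, for each split, find the best tour for each vehicle:
  {V7} + {Q6, S4, N9, R3}: 24 + 57 = 81
  {Q6} + {V7, S4, N9, R3}: 22 + 66 = 88
  {V7, Q6} + {S4, N9, R3}: 28 + 53 = 81
  {S4} + {V7, Q6, N9, R3}: 6 + 64 = 70
  {V7, S4} + {Q6, N9, R3}: 30 + 57 = 87
  {Q6, S4} + {V7, N9, R3}: 24 + 64 = 88
  … (15 splits in total)
Best: vehicle 1 DC → S4 → DC = 6; vehicle 2 DC → V7 → Q6 → R3 → N9 → DC = 64; combined 70.

70 min — the smallest possible combined total.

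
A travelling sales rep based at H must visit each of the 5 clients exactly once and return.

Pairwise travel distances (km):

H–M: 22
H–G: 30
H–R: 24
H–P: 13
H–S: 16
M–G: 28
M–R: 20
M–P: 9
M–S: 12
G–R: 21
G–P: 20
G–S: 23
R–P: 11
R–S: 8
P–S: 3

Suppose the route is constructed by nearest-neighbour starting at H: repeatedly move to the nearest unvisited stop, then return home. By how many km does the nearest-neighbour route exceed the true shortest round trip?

9 km longer than the optimal tour.

H: P=13, S=16, M=22, R=24, G=30 ⇒ P
P: S=3, M=9, R=11, G=20 ⇒ S
S: R=8, M=12, G=23 ⇒ R
R: M=20, G=21 ⇒ M
M: G=28 ⇒ G
NN route H → P → S → R → M → G → H costs 102.
Optimal: H → M → P → S → R → G → H costs 93 (by enumerating all 60 distinct tours).
Excess = 102 − 93 = 9.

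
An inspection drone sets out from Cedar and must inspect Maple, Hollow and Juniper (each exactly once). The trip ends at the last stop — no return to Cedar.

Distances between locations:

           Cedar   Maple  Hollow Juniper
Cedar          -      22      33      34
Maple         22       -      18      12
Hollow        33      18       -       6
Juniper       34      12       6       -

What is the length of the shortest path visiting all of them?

There are 3! = 6 possible orderings.
Cedar - Maple - Hollow - Juniper: 22+18+6 = 46
Cedar - Maple - Juniper - Hollow: 22+12+6 = 40
Cedar - Hollow - Maple - Juniper: 33+18+12 = 63
Cedar - Hollow - Juniper - Maple: 33+6+12 = 51
Cedar - Juniper - Maple - Hollow: 34+12+18 = 64
Cedar - Juniper - Hollow - Maple: 34+6+18 = 58
The minimum is 40.
One shortest path: Cedar → Maple → Juniper → Hollow.

40 — the minimum one-way total.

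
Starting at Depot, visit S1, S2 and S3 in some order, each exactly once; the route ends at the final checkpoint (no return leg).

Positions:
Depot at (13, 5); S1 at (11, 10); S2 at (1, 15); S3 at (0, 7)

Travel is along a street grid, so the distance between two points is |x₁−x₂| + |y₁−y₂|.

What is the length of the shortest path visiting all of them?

30 — the minimum one-way total.

There are 3! = 6 possible orderings.
Depot→S1→S2→S3: 7+15+9 = 31
Depot→S1→S3→S2: 7+14+9 = 30
Depot→S2→S1→S3: 22+15+14 = 51
Depot→S2→S3→S1: 22+9+14 = 45
Depot→S3→S1→S2: 15+14+15 = 44
Depot→S3→S2→S1: 15+9+15 = 39
The minimum is 30.
One shortest path: Depot → S1 → S3 → S2.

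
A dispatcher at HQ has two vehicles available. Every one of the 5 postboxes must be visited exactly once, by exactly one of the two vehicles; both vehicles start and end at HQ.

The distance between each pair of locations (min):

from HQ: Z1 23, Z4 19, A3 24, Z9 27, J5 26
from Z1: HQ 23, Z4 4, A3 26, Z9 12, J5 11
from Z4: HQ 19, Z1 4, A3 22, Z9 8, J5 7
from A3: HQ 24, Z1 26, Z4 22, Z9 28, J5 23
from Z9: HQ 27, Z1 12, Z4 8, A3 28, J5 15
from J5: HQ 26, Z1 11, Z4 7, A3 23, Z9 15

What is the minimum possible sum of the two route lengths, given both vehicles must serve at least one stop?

Minimum combined distance: 124 min.

Check every non-empty split of the stops between the two vehicles; for each half take its own optimal tour:
  {Z1} + {Z4, A3, Z9, J5}: 46 + 89 = 135
  {Z4} + {Z1, A3, Z9, J5}: 38 + 97 = 135
  {Z1, Z4} + {A3, Z9, J5}: 46 + 89 = 135
  {A3} + {Z1, Z4, Z9, J5}: 48 + 76 = 124
  {Z1, A3} + {Z4, Z9, J5}: 73 + 68 = 141
  {Z4, A3} + {Z1, Z9, J5}: 65 + 76 = 141
  … (15 splits in total)
Best: vehicle 1 HQ → A3 → HQ = 48; vehicle 2 HQ → Z1 → Z4 → Z9 → J5 → HQ = 76; combined 124.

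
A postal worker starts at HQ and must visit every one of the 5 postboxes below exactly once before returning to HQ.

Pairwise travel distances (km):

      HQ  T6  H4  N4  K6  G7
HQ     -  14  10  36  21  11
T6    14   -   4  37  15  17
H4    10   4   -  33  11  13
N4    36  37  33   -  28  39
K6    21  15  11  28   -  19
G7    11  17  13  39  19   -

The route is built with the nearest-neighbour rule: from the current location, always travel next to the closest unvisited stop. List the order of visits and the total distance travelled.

From HQ: distances to unvisited — H4=10, G7=11, T6=14, K6=21, N4=36. Nearest is H4 (10).
From H4: distances to unvisited — T6=4, K6=11, G7=13, N4=33. Nearest is T6 (4).
From T6: distances to unvisited — K6=15, G7=17, N4=37. Nearest is K6 (15).
From K6: distances to unvisited — G7=19, N4=28. Nearest is G7 (19).
From G7: distances to unvisited — N4=39. Nearest is N4 (39).
Return N4→HQ: 36.
Total = 10 + 4 + 15 + 19 + 39 + 36 = 123.

123 km along HQ → H4 → T6 → K6 → G7 → N4 → HQ.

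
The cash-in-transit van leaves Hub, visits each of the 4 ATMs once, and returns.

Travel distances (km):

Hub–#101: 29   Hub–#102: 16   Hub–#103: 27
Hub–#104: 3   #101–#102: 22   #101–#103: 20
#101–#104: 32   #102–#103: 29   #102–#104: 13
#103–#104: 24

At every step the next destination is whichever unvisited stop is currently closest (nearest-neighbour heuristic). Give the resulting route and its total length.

From Hub: distances to unvisited — #104=3, #102=16, #103=27, #101=29. Nearest is #104 (3).
From #104: distances to unvisited — #102=13, #103=24, #101=32. Nearest is #102 (13).
From #102: distances to unvisited — #101=22, #103=29. Nearest is #101 (22).
From #101: distances to unvisited — #103=20. Nearest is #103 (20).
Return #103→Hub: 27.
Total = 3 + 13 + 22 + 20 + 27 = 85.

85 km along Hub → #104 → #102 → #101 → #103 → Hub.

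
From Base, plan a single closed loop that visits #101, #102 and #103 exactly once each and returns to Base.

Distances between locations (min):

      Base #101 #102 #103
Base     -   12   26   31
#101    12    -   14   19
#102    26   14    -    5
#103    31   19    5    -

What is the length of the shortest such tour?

62 min — the shortest possible round trip.

With 3 stops there are 3!/2 = 3 distinct round trips (a route and its reverse cost the same).
Base - #101 - #102 - #103 - Base: 12+14+5+31 = 62
Base - #101 - #103 - #102 - Base: 12+19+5+26 = 62
Base - #102 - #101 - #103 - Base: 26+14+19+31 = 90
The minimum is 62.
One optimal route: Base → #101 → #102 → #103 → Base (or its reverse).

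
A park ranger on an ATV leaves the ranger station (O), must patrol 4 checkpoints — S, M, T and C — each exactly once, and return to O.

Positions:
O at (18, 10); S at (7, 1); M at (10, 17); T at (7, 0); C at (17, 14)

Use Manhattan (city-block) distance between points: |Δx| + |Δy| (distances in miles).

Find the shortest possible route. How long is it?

O→S→M→T→C→O: 20+19+20+24+5 = 88
O→S→M→C→T→O: 20+19+10+24+21 = 94
O→S→T→M→C→O: 20+1+20+10+5 = 56
O→S→T→C→M→O: 20+1+24+10+15 = 70
O→S→C→M→T→O: 20+23+10+20+21 = 94
O→S→C→T→M→O: 20+23+24+20+15 = 102
O→M→S→T→C→O: 15+19+1+24+5 = 64
O→M→S→C→T→O: 15+19+23+24+21 = 102
O→M→T→S→C→O: 15+20+1+23+5 = 64
O→M→C→S→T→O: 15+10+23+1+21 = 70
O→T→S→M→C→O: 21+1+19+10+5 = 56
O→T→M→S→C→O: 21+20+19+23+5 = 88
The minimum is 56.
One optimal route: O → S → T → M → C → O (or its reverse).

Minimum total distance: 56 miles.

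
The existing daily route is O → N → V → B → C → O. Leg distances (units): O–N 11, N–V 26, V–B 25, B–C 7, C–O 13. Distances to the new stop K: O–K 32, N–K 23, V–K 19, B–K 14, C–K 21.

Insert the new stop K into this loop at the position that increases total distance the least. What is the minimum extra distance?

Insertion cost between consecutive stops i–j is d(i,K) + d(K,j) − d(i,j):
  between O and N: 32 + 23 − 11 = 44
  between N and V: 23 + 19 − 26 = 16
  between V and B: 19 + 14 − 25 = 8
  between B and C: 14 + 21 − 7 = 28
  between C and O: 21 + 32 − 13 = 40
Cheapest insertion is between V and B, adding 8.
New total = 82 + 8 = 90.

Minimum extra distance: 8, inserting K between V and B.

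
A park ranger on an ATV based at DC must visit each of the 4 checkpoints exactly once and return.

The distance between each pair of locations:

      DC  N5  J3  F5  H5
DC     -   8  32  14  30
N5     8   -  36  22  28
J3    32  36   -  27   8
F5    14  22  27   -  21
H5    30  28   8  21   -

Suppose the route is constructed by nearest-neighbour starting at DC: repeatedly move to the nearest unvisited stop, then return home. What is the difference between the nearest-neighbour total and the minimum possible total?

The nearest-neighbour route is 6 longer than optimal.

DC: N5=8, F5=14, H5=30, J3=32 ⇒ N5
N5: F5=22, H5=28, J3=36 ⇒ F5
F5: H5=21, J3=27 ⇒ H5
H5: J3=8 ⇒ J3
NN route DC → N5 → F5 → H5 → J3 → DC costs 91.
Optimal: DC → N5 → H5 → J3 → F5 → DC costs 85 (by enumerating all 12 distinct tours).
Excess = 91 − 85 = 6.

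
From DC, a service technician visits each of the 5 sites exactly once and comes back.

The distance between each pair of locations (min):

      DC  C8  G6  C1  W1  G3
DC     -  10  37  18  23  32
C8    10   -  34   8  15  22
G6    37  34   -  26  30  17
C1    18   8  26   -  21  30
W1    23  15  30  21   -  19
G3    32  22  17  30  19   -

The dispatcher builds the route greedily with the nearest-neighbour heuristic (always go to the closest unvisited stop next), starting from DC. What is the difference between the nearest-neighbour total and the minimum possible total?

From DC: C8=10, C1=18, W1=23, G3=32, G6=37 → choose C8 (10).
From C8: C1=8, W1=15, G3=22, G6=34 → choose C1 (8).
From C1: W1=21, G6=26, G3=30 → choose W1 (21).
From W1: G3=19, G6=30 → choose G3 (19).
From G3: G6=17 → choose G6 (17).
NN route DC → C8 → C1 → W1 → G3 → G6 → DC costs 112.
Optimal: DC → C8 → C1 → G6 → G3 → W1 → DC costs 103 (by enumerating all 60 distinct tours).
Excess = 112 − 103 = 9.

The nearest-neighbour route is 9 min longer than optimal.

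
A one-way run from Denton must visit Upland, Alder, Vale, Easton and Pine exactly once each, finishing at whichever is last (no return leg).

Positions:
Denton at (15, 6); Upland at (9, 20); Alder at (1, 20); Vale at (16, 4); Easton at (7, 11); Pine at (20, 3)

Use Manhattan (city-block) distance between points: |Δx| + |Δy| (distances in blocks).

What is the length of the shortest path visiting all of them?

Shortest open route: 48 blocks.

There are 5! = 120 possible orderings.
Denton → Upland → Alder → Vale → Easton → Pine: 20+8+31+16+21 = 96
Denton → Upland → Alder → Vale → Pine → Easton: 20+8+31+5+21 = 85
Denton → Upland → Alder → Easton → Vale → Pine: 20+8+15+16+5 = 64
Denton → Upland → Alder → Easton → Pine → Vale: 20+8+15+21+5 = 69
Denton → Upland → Alder → Pine → Vale → Easton: 20+8+36+5+16 = 85
Denton → Upland → Alder → Pine → Easton → Vale: 20+8+36+21+16 = 101
Denton → Upland → Vale → Alder → Easton → Pine: 20+23+31+15+21 = 110
Denton → Upland → Vale → Alder → Pine → Easton: 20+23+31+36+21 = 131
Denton → Upland → Vale → Easton → Alder → Pine: 20+23+16+15+36 = 110
Denton → Upland → Vale → Easton → Pine → Alder: 20+23+16+21+36 = 116
Denton → Upland → Vale → Pine → Alder → Easton: 20+23+5+36+15 = 99
Denton → Upland → Vale → Pine → Easton → Alder: 20+23+5+21+15 = 84
Denton → Upland → Easton → Alder → Vale → Pine: 20+11+15+31+5 = 82
Denton → Upland → Easton → Alder → Pine → Vale: 20+11+15+36+5 = 87
… (106 more)
Denton → Vale → Pine → Easton → Upland → Alder: 3+5+21+11+8 = 48  ← best
The minimum is 48.
One shortest path: Denton → Vale → Pine → Easton → Upland → Alder.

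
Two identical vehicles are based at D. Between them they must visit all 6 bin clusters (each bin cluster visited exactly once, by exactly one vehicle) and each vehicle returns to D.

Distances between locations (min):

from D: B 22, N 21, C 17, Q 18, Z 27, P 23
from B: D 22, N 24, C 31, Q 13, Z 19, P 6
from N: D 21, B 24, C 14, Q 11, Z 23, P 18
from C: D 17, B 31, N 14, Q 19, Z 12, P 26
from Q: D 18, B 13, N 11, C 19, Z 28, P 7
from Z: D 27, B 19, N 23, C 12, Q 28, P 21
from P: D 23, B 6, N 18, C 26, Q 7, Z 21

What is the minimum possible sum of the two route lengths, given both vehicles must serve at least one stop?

Minimum combined distance: 121 min.

Try each way of splitting the stops between the two vehicles (each non-empty) and, for each split, find the best tour for each vehicle:
  {B} + {N, C, Q, Z, P}: 44 + 89 = 133
  {N} + {B, C, Q, Z, P}: 42 + 79 = 121
  {B, N} + {C, Q, Z, P}: 67 + 75 = 142
  {C} + {B, N, Q, Z, P}: 34 + 91 = 125
  {B, C} + {N, Q, Z, P}: 70 + 87 = 157
  {N, C} + {B, Q, Z, P}: 52 + 77 = 129
  … (31 splits in total)
Best: vehicle 1 D → N → D = 42; vehicle 2 D → C → Z → B → P → Q → D = 79; combined 121.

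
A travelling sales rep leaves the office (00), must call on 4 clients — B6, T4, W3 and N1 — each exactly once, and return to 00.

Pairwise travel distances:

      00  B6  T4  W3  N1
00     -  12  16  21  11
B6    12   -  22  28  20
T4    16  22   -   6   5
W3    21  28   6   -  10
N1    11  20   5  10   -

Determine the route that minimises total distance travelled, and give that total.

61 — the shortest possible round trip.

00-B6-T4-W3-N1-00: 12+22+6+10+11 = 61
00-B6-T4-N1-W3-00: 12+22+5+10+21 = 70
00-B6-W3-T4-N1-00: 12+28+6+5+11 = 62
00-B6-W3-N1-T4-00: 12+28+10+5+16 = 71
00-B6-N1-T4-W3-00: 12+20+5+6+21 = 64
00-B6-N1-W3-T4-00: 12+20+10+6+16 = 64
00-T4-B6-W3-N1-00: 16+22+28+10+11 = 87
00-T4-B6-N1-W3-00: 16+22+20+10+21 = 89
00-T4-W3-B6-N1-00: 16+6+28+20+11 = 81
00-T4-N1-B6-W3-00: 16+5+20+28+21 = 90
00-W3-B6-T4-N1-00: 21+28+22+5+11 = 87
00-W3-T4-B6-N1-00: 21+6+22+20+11 = 80
The minimum is 61.
One optimal route: 00 → B6 → T4 → W3 → N1 → 00 (or its reverse).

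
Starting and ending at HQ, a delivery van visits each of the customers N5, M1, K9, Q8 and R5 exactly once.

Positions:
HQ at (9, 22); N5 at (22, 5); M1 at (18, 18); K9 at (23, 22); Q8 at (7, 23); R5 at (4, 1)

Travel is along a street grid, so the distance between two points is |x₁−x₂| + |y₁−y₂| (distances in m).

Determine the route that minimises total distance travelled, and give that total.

HQ-N5-M1-K9-Q8-R5-HQ: 30+17+9+17+25+26 = 124
HQ-N5-M1-K9-R5-Q8-HQ: 30+17+9+40+25+3 = 124
HQ-N5-M1-Q8-K9-R5-HQ: 30+17+16+17+40+26 = 146
HQ-N5-M1-Q8-R5-K9-HQ: 30+17+16+25+40+14 = 142
HQ-N5-M1-R5-K9-Q8-HQ: 30+17+31+40+17+3 = 138
HQ-N5-M1-R5-Q8-K9-HQ: 30+17+31+25+17+14 = 134
HQ-N5-K9-M1-Q8-R5-HQ: 30+18+9+16+25+26 = 124
HQ-N5-K9-M1-R5-Q8-HQ: 30+18+9+31+25+3 = 116
HQ-N5-K9-Q8-M1-R5-HQ: 30+18+17+16+31+26 = 138
HQ-N5-K9-Q8-R5-M1-HQ: 30+18+17+25+31+13 = 134
HQ-N5-K9-R5-M1-Q8-HQ: 30+18+40+31+16+3 = 138
HQ-N5-K9-R5-Q8-M1-HQ: 30+18+40+25+16+13 = 142
HQ-N5-Q8-M1-K9-R5-HQ: 30+33+16+9+40+26 = 154
HQ-N5-Q8-M1-R5-K9-HQ: 30+33+16+31+40+14 = 164
… (46 more)
HQ-M1-K9-N5-R5-Q8-HQ: 13+9+18+22+25+3 = 90  ← best
The minimum is 90.
One optimal route: HQ → M1 → K9 → N5 → R5 → Q8 → HQ (or its reverse).

Minimum total distance: 90 m.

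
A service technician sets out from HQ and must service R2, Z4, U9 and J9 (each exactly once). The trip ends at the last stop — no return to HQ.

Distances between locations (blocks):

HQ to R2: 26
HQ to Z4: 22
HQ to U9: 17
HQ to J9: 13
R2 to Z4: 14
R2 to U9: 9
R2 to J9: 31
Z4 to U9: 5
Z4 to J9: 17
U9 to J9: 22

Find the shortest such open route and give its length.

There are 4! = 24 possible orderings.
HQ→R2→Z4→U9→J9: 26+14+5+22 = 67
HQ→R2→Z4→J9→U9: 26+14+17+22 = 79
HQ→R2→U9→Z4→J9: 26+9+5+17 = 57
HQ→R2→U9→J9→Z4: 26+9+22+17 = 74
HQ→R2→J9→Z4→U9: 26+31+17+5 = 79
HQ→R2→J9→U9→Z4: 26+31+22+5 = 84
HQ→Z4→R2→U9→J9: 22+14+9+22 = 67
HQ→Z4→R2→J9→U9: 22+14+31+22 = 89
HQ→Z4→U9→R2→J9: 22+5+9+31 = 67
HQ→Z4→U9→J9→R2: 22+5+22+31 = 80
HQ→Z4→J9→R2→U9: 22+17+31+9 = 79
HQ→Z4→J9→U9→R2: 22+17+22+9 = 70
HQ→U9→R2→Z4→J9: 17+9+14+17 = 57
HQ→U9→R2→J9→Z4: 17+9+31+17 = 74
… (10 more)
HQ→J9→Z4→U9→R2: 13+17+5+9 = 44  ← best
The minimum is 44.
One shortest path: HQ → J9 → Z4 → U9 → R2.

Minimum one-way distance = 44 blocks.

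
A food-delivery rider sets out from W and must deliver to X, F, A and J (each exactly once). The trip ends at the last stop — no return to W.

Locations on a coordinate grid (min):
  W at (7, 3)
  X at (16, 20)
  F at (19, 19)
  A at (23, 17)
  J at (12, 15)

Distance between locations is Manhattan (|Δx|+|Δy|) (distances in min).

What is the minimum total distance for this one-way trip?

Shortest open route: 36 min.

There are 4! = 24 possible orderings.
W - X - F - A - J: 26+4+6+13 = 49
W - X - F - J - A: 26+4+11+13 = 54
W - X - A - F - J: 26+10+6+11 = 53
W - X - A - J - F: 26+10+13+11 = 60
W - X - J - F - A: 26+9+11+6 = 52
W - X - J - A - F: 26+9+13+6 = 54
W - F - X - A - J: 28+4+10+13 = 55
W - F - X - J - A: 28+4+9+13 = 54
W - F - A - X - J: 28+6+10+9 = 53
W - F - A - J - X: 28+6+13+9 = 56
W - F - J - X - A: 28+11+9+10 = 58
W - F - J - A - X: 28+11+13+10 = 62
W - A - X - F - J: 30+10+4+11 = 55
W - A - X - J - F: 30+10+9+11 = 60
… (10 more)
W - J - X - F - A: 17+9+4+6 = 36  ← best
The minimum is 36.
One shortest path: W → J → X → F → A.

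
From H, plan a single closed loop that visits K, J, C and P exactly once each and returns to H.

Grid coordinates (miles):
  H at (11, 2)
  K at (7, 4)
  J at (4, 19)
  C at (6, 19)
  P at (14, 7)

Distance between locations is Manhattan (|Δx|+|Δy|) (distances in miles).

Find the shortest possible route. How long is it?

There are 12 distinct closed tours to check (reversals are equivalent).
H → K → J → C → P → H: 6+18+2+20+8 = 54
H → K → J → P → C → H: 6+18+22+20+22 = 88
H → K → C → J → P → H: 6+16+2+22+8 = 54
H → K → C → P → J → H: 6+16+20+22+24 = 88
H → K → P → J → C → H: 6+10+22+2+22 = 62
H → K → P → C → J → H: 6+10+20+2+24 = 62
H → J → K → C → P → H: 24+18+16+20+8 = 86
H → J → K → P → C → H: 24+18+10+20+22 = 94
H → J → C → K → P → H: 24+2+16+10+8 = 60
H → J → P → K → C → H: 24+22+10+16+22 = 94
H → C → K → J → P → H: 22+16+18+22+8 = 86
H → C → J → K → P → H: 22+2+18+10+8 = 60
The minimum is 54.
One optimal route: H → K → J → C → P → H (or its reverse).

Shortest round trip = 54 miles.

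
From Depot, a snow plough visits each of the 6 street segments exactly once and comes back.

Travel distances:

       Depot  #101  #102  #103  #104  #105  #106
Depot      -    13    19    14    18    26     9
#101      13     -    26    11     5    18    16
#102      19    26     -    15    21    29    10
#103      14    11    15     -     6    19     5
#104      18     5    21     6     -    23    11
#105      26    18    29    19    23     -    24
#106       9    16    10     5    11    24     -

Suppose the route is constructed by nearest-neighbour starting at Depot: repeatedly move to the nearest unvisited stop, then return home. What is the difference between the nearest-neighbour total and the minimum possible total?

Depot: #106=9, #101=13, #103=14, #104=18, #102=19, #105=26 ⇒ #106
#106: #103=5, #102=10, #104=11, #101=16, #105=24 ⇒ #103
#103: #104=6, #101=11, #102=15, #105=19 ⇒ #104
#104: #101=5, #102=21, #105=23 ⇒ #101
#101: #105=18, #102=26 ⇒ #105
#105: #102=29 ⇒ #102
NN route Depot → #106 → #103 → #104 → #101 → #105 → #102 → Depot costs 91.
Optimal: Depot → #102 → #106 → #103 → #104 → #101 → #105 → Depot costs 89 (by enumerating all 360 distinct tours).
Excess = 91 − 89 = 2.

Excess over optimum: 2.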